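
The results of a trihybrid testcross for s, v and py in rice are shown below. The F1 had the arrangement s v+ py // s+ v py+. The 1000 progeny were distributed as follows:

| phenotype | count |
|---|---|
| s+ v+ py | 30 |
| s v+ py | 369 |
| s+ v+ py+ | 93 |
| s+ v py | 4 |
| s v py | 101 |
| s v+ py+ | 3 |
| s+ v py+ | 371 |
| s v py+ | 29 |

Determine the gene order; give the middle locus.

py

The two rarest classes, s v+ py+ and s+ v py, are the double crossovers. Comparing them with the parentals, only the py allele has switched, so py is the middle locus and the order is s – py – v.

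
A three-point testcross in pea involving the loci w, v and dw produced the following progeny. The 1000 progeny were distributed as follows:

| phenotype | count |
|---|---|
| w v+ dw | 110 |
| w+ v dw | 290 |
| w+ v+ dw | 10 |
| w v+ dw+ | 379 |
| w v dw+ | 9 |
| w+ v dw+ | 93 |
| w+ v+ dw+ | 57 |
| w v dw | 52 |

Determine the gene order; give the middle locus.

v

The two most frequent reciprocal classes, w+ v dw and w v+ dw+, are the parental types, so the F1 was w+ v dw / w v+ dw+.
The two rarest classes, w+ v+ dw and w v dw+, are the double crossovers. Comparing them with the parentals, only the v allele has switched, so v is the middle locus and the order is w – v – dw.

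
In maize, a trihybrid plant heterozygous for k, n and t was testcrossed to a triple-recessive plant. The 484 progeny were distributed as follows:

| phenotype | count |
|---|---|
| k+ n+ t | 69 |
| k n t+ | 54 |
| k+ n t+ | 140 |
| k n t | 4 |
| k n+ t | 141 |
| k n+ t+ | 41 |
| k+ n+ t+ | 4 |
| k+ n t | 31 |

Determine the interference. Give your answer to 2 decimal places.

0.63

The two most frequent reciprocal classes, k+ n t+ and k n+ t, are the parental types, so the F1 was k+ n t+ / k n+ t.
The two rarest classes, k+ n+ t+ and k n t, are the double crossovers. Comparing them with the parentals, only the n allele has switched, so n is the middle locus and the order is t – n – k.
t–n: (72 + 8)/484 = 0.1653; n–k: (123 + 8)/484 = 0.2707.
Expected DCO frequency = 0.1653 × 0.2707 ≈ 0.04475; observed = 8/484 ≈ 0.01653.
Coefficient of coincidence = 0.01653/0.04475 ≈ 0.37; interference = 1 − 0.37 = 0.63.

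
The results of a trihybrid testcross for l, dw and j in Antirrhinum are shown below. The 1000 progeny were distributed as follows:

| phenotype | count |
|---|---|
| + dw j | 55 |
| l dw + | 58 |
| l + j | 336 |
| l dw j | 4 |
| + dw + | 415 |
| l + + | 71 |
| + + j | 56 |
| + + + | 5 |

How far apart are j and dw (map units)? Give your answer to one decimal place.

The two most frequent reciprocal classes, l + j and + dw +, are the parental types, so the F1 was l + j / + dw +.
The two rarest classes, l dw j and + + +, are the double crossovers. Comparing them with the parentals, only the dw allele has switched, so dw is the middle locus and the order is l – dw – j.
Crossovers in the dw–j interval produce the single-crossover classes l + + and + dw j (71 + 55 = 126) plus the double crossovers (9).
RF(dw–j) = (126 + 9) / 1000 = 135/1000 = 0.1350 → 13.5 map units.

13.5 map units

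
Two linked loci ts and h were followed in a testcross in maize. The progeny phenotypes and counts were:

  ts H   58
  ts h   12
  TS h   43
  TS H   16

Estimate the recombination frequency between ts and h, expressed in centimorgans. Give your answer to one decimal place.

21.7 centimorgans

The two most frequent classes, TS h (43) and ts H (58), are the parental types, so the F1 was TS h / ts H.
The recombinant classes are TS H and ts h: 16 + 12 = 28.
Recombination frequency = 28/129 = 0.2171 ≈ 21.7%, i.e. 21.7 centimorgans.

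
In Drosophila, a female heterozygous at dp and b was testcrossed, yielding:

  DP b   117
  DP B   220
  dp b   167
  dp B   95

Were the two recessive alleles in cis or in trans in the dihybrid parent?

The two most frequent classes are DP B (220) and dp b (167); these are the parental (non-recombinant) types.
So the F1 carried DP B on one chromosome and dp b on the other — the recessive alleles are on the same chromosome (cis / coupling).

cis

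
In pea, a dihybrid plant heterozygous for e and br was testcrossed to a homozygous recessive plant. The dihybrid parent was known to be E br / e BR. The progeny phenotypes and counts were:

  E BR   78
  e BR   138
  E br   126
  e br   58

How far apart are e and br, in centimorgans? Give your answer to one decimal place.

34.0 centimorgans

The recombinant classes are E BR and e br: 78 + 58 = 136.
Recombination frequency = 136/400 = 0.3400 ≈ 34.0%, i.e. 34.0 centimorgans.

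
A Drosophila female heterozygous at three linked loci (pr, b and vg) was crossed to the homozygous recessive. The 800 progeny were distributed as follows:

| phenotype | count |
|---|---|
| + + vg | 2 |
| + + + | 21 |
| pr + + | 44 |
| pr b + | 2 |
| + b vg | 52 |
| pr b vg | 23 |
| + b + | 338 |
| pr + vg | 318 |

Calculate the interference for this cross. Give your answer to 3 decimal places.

0.333

The two most frequent reciprocal classes, pr + vg and + b +, are the parental types, so the F1 was pr + vg / + b +.
The two rarest classes, + + vg and pr b +, are the double crossovers. Comparing them with the parentals, only the pr allele has switched, so pr is the middle locus and the order is vg – pr – b.
vg–pr: (96 + 4)/800 = 0.1250; pr–b: (44 + 4)/800 = 0.0600.
Expected DCO frequency = 0.1250 × 0.0600 ≈ 0.00750; observed = 4/800 ≈ 0.00500.
Coefficient of coincidence = 0.00500/0.00750 ≈ 0.667; interference = 1 − 0.667 = 0.333.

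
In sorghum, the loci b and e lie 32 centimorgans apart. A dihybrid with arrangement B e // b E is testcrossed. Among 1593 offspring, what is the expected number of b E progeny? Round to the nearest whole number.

542

A map distance of 32 centimorgans corresponds to a recombination frequency of 0.320.
The F1 is B e / b E, so b E is a parental gamete class with expected frequency (1 − r)/2 = 0.680/2 = 0.3400.
Expected number = 0.3400 × 1593 = 541.62 ≈ 542.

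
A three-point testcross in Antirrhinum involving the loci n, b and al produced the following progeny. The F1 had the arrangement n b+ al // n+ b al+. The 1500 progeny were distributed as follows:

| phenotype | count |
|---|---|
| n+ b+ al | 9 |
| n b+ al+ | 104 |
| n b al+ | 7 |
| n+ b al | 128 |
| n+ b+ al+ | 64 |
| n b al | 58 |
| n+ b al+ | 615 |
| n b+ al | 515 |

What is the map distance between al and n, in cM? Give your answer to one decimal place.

16.5 cM

The two rarest classes, n+ b+ al and n b al+, are the double crossovers. Comparing them with the parentals, only the n allele has switched, so n is the middle locus and the order is b – n – al.
Crossovers in the n–al interval produce the single-crossover classes n b+ al+ and n+ b al (104 + 128 = 232) plus the double crossovers (16).
RF(n–al) = (232 + 16) / 1500 = 248/1500 = 0.1653 → 16.5 cM.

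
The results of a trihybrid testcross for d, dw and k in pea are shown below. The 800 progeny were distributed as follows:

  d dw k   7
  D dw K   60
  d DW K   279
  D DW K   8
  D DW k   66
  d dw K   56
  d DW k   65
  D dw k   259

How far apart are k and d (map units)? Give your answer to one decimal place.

The two most frequent reciprocal classes, D dw k and d DW K, are the parental types, so the F1 was D dw k / d DW K.
The two rarest classes, d dw k and D DW K, are the double crossovers. Comparing them with the parentals, only the d allele has switched, so d is the middle locus and the order is dw – d – k.
Crossovers in the d–k interval produce the single-crossover classes D dw K and d DW k (60 + 65 = 125) plus the double crossovers (15).
RF(d–k) = (125 + 15) / 800 = 140/800 = 0.1750 → 17.5 map units.

17.5 map units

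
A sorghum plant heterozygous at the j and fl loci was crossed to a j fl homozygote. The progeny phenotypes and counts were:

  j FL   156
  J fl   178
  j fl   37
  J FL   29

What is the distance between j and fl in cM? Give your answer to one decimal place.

The two most frequent classes, J fl (178) and j FL (156), are the parental types, so the F1 was J fl / j FL.
The recombinant classes are J FL and j fl: 29 + 37 = 66.
Recombination frequency = 66/400 = 0.1650 ≈ 16.5%, i.e. 16.5 cM.

16.5 cM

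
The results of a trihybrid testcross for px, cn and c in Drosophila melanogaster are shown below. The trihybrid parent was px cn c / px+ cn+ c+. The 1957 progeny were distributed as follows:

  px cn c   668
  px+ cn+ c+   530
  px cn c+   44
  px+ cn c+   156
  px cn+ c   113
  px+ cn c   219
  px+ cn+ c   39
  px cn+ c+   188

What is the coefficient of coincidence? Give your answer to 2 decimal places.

0.94

The two rarest classes, px cn c+ and px+ cn+ c, are the double crossovers. Comparing them with the parentals, only the c allele has switched, so c is the middle locus and the order is px – c – cn.
px–c: (407 + 83)/1957 = 0.2504; c–cn: (269 + 83)/1957 = 0.1799.
Expected DCO frequency = 0.2504 × 0.1799 ≈ 0.04505; observed = 83/1957 ≈ 0.04241.
Coefficient of coincidence = 0.04241/0.04505 ≈ 0.94.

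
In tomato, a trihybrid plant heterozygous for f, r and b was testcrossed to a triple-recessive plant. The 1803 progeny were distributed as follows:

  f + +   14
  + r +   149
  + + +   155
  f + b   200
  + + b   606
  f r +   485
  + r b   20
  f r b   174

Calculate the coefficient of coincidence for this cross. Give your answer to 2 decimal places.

The two most frequent reciprocal classes, f r + and + + b, are the parental types, so the F1 was f r + / + + b.
The two rarest classes, f + + and + r b, are the double crossovers. Comparing them with the parentals, only the r allele has switched, so r is the middle locus and the order is f – r – b.
f–r: (349 + 34)/1803 = 0.2124; r–b: (329 + 34)/1803 = 0.2013.
Expected DCO frequency = 0.2124 × 0.2013 ≈ 0.04276; observed = 34/1803 ≈ 0.01886.
Coefficient of coincidence = 0.01886/0.04276 ≈ 0.44.

0.44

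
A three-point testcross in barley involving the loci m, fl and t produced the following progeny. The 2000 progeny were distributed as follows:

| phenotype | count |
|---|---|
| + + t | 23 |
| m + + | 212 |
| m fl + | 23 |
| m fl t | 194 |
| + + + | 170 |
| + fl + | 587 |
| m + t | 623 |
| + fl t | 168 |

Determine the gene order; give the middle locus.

The two most frequent reciprocal classes, m + t and + fl +, are the parental types, so the F1 was m + t / + fl +.
The two rarest classes, + + t and m fl +, are the double crossovers. Comparing them with the parentals, only the m allele has switched, so m is the middle locus and the order is fl – m – t.

m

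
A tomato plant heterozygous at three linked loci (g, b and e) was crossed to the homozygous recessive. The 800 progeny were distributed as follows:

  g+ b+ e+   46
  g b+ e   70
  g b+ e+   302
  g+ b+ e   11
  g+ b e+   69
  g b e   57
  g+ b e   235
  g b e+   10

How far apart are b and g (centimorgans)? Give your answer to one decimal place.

15.5 centimorgans

The two most frequent reciprocal classes, g b+ e+ and g+ b e, are the parental types, so the F1 was g b+ e+ / g+ b e.
The two rarest classes, g b e+ and g+ b+ e, are the double crossovers. Comparing them with the parentals, only the b allele has switched, so b is the middle locus and the order is e – b – g.
Crossovers in the b–g interval produce the single-crossover classes g+ b+ e+ and g b e (46 + 57 = 103) plus the double crossovers (21).
RF(b–g) = (103 + 21) / 800 = 124/800 = 0.1550 → 15.5 centimorgans.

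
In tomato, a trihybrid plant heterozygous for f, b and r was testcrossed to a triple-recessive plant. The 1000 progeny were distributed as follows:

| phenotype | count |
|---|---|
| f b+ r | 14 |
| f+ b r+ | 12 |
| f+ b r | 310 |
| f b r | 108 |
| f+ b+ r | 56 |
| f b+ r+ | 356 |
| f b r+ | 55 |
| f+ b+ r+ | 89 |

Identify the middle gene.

r

The two most frequent reciprocal classes, f b+ r+ and f+ b r, are the parental types, so the F1 was f b+ r+ / f+ b r.
The two rarest classes, f b+ r and f+ b r+, are the double crossovers. Comparing them with the parentals, only the r allele has switched, so r is the middle locus and the order is f – r – b.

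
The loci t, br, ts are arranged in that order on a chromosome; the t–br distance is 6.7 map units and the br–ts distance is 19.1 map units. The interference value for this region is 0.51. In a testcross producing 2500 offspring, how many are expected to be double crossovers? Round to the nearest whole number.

16

Map distances give recombination frequencies of 0.067 and 0.191 for the two intervals.
With interference 0.51 (so coincidence = 0.49), expected double-crossover frequency = 0.067 × 0.191 × 0.49 = 0.00627.
Expected number = 0.00627 × 2500 = 15.68 ≈ 16.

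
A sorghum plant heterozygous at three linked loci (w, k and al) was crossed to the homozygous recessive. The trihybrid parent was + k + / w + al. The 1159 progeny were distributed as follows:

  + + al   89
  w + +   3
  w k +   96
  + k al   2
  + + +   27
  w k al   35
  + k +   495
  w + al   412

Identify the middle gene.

The two rarest classes, + k al and w + +, are the double crossovers. Comparing them with the parentals, only the al allele has switched, so al is the middle locus and the order is k – al – w.

al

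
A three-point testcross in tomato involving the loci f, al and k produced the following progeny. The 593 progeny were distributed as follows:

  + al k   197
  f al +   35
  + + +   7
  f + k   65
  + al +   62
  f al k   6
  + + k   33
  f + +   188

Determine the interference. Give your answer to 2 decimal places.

The two most frequent reciprocal classes, + al k and f + +, are the parental types, so the F1 was + al k / f + +.
The two rarest classes, f al k and + + +, are the double crossovers. Comparing them with the parentals, only the f allele has switched, so f is the middle locus and the order is al – f – k.
al–f: (68 + 13)/593 = 0.1366; f–k: (127 + 13)/593 = 0.2361.
Expected DCO frequency = 0.1366 × 0.2361 ≈ 0.03225; observed = 13/593 ≈ 0.02192.
Coefficient of coincidence = 0.02192/0.03225 ≈ 0.68; interference = 1 − 0.68 = 0.32.

0.32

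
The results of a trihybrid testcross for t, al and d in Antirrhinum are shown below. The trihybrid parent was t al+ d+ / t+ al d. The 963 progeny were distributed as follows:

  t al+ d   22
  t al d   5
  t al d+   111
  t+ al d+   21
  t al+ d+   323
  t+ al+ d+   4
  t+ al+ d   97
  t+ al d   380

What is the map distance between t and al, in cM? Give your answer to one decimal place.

22.5 cM

The two rarest classes, t+ al+ d+ and t al d, are the double crossovers. Comparing them with the parentals, only the t allele has switched, so t is the middle locus and the order is al – t – d.
Crossovers in the al–t interval produce the single-crossover classes t al d+ and t+ al+ d (111 + 97 = 208) plus the double crossovers (9).
RF(al–t) = (208 + 9) / 963 = 217/963 = 0.2253 → 22.5 cM.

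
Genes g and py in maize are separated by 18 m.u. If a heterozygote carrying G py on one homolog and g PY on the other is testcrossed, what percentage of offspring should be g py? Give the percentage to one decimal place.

A map distance of 18 m.u. corresponds to a recombination frequency of 0.180.
The F1 is G py / g PY, so g py is a recombinant gamete class with expected frequency r/2 = 0.180/2 = 0.0900.
That is 0.0900 = 9.0% of the progeny.

9.0%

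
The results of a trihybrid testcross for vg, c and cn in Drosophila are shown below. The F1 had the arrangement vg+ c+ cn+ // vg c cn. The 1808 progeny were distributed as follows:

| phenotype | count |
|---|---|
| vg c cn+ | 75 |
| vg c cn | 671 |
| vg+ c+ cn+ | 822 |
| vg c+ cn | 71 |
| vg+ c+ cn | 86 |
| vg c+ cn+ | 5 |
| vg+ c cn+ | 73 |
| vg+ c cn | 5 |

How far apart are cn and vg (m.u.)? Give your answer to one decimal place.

The two rarest classes, vg c+ cn+ and vg+ c cn, are the double crossovers. Comparing them with the parentals, only the vg allele has switched, so vg is the middle locus and the order is cn – vg – c.
Crossovers in the cn–vg interval produce the single-crossover classes vg+ c+ cn and vg c cn+ (86 + 75 = 161) plus the double crossovers (10).
RF(cn–vg) = (161 + 10) / 1808 = 171/1808 = 0.0946 → 9.5 m.u.

9.5 m.u.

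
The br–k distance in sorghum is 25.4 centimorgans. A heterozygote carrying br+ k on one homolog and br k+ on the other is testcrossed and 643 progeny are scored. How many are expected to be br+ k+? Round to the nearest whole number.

82

A map distance of 25.4 centimorgans corresponds to a recombination frequency of 0.254.
The F1 is br+ k / br k+, so br+ k+ is a recombinant gamete class with expected frequency r/2 = 0.254/2 = 0.1270.
Expected number = 0.1270 × 643 = 81.66 ≈ 82.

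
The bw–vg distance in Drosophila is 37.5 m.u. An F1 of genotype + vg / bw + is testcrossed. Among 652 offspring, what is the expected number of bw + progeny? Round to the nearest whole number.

A map distance of 37.5 m.u. corresponds to a recombination frequency of 0.375.
The F1 is + vg / bw +, so bw + is a parental gamete class with expected frequency (1 − r)/2 = 0.625/2 = 0.3125.
Expected number = 0.3125 × 652 = 203.75 ≈ 204.

204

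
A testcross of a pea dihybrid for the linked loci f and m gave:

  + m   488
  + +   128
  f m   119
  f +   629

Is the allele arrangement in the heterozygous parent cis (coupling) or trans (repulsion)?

The two most frequent classes are + m (488) and f + (629); these are the parental (non-recombinant) types.
So the F1 carried + m on one chromosome and f + on the other — the recessive alleles are on opposite chromosomes (trans / repulsion).

trans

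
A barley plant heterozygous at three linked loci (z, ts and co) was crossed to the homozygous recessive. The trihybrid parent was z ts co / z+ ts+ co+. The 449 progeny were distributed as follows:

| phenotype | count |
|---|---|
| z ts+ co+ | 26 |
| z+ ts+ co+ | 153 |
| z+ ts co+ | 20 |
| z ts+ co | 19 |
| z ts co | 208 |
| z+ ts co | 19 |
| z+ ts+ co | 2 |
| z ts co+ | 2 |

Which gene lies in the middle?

The two rarest classes, z ts co+ and z+ ts+ co, are the double crossovers. Comparing them with the parentals, only the co allele has switched, so co is the middle locus and the order is ts – co – z.

co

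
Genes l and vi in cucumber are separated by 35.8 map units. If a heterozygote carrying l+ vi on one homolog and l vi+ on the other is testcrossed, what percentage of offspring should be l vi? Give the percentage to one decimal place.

17.9%

A map distance of 35.8 map units corresponds to a recombination frequency of 0.358.
The F1 is l+ vi / l vi+, so l vi is a recombinant gamete class with expected frequency r/2 = 0.358/2 = 0.1790.
That is 0.1790 = 17.9% of the progeny.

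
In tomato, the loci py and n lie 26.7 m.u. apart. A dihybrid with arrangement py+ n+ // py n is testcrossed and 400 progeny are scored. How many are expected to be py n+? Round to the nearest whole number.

53

A map distance of 26.7 m.u. corresponds to a recombination frequency of 0.267.
The F1 is py+ n+ / py n, so py n+ is a recombinant gamete class with expected frequency r/2 = 0.267/2 = 0.1335.
Expected number = 0.1335 × 400 = 53.40 ≈ 53.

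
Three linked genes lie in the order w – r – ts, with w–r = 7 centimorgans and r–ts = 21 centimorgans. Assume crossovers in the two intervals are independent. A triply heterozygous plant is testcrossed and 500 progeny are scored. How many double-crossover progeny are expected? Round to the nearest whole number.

Map distances give recombination frequencies of 0.070 and 0.210 for the two intervals.
With no interference, expected double-crossover frequency = 0.070 × 0.210 = 0.01470.
Expected number = 0.01470 × 500 = 7.35 ≈ 7.

7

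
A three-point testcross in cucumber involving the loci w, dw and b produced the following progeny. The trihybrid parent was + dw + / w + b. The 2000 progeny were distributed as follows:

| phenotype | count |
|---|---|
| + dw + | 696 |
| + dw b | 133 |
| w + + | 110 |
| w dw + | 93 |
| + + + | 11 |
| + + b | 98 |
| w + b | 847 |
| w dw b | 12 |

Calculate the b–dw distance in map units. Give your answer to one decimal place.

13.3 map units

The two rarest classes, + + + and w dw b, are the double crossovers. Comparing them with the parentals, only the dw allele has switched, so dw is the middle locus and the order is b – dw – w.
Crossovers in the b–dw interval produce the single-crossover classes + dw b and w + + (133 + 110 = 243) plus the double crossovers (23).
RF(b–dw) = (243 + 23) / 2000 = 266/2000 = 0.1330 → 13.3 map units.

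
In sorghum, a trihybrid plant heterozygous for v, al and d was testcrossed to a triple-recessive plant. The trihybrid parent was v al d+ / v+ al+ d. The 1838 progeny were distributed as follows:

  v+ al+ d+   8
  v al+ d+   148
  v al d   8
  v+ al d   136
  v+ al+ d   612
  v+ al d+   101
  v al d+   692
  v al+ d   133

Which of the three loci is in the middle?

The two rarest classes, v al d and v+ al+ d+, are the double crossovers. Comparing them with the parentals, only the d allele has switched, so d is the middle locus and the order is al – d – v.

d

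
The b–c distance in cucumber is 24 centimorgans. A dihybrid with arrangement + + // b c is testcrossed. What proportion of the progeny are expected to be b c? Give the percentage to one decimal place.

38.0%

A map distance of 24 centimorgans corresponds to a recombination frequency of 0.240.
The F1 is + + / b c, so b c is a parental gamete class with expected frequency (1 − r)/2 = 0.760/2 = 0.3800.
That is 0.3800 = 38.0% of the progeny.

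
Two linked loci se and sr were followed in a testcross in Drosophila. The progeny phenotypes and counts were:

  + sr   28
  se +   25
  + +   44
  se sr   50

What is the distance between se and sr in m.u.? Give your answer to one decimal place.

The two most frequent classes, + + (44) and se sr (50), are the parental types, so the F1 was + + / se sr.
The recombinant classes are + sr and se +: 28 + 25 = 53.
Recombination frequency = 53/147 = 0.3605 ≈ 36.1%, i.e. 36.1 m.u.

36.1 m.u.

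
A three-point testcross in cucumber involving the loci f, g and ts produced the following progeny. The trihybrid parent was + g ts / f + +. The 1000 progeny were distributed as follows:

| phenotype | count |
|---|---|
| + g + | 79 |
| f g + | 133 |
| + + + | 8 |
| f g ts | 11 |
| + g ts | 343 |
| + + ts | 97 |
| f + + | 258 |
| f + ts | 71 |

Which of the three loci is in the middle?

f

The two rarest classes, f g ts and + + +, are the double crossovers. Comparing them with the parentals, only the f allele has switched, so f is the middle locus and the order is g – f – ts.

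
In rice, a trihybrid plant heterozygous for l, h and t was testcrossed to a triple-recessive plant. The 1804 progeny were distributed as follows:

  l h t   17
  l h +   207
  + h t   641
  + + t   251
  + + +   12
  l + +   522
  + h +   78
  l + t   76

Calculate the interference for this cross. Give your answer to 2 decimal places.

0.41

The two most frequent reciprocal classes, l + + and + h t, are the parental types, so the F1 was l + + / + h t.
The two rarest classes, + + + and l h t, are the double crossovers. Comparing them with the parentals, only the l allele has switched, so l is the middle locus and the order is h – l – t.
h–l: (458 + 29)/1804 = 0.2700; l–t: (154 + 29)/1804 = 0.1014.
Expected DCO frequency = 0.2700 × 0.1014 ≈ 0.02738; observed = 29/1804 ≈ 0.01608.
Coefficient of coincidence = 0.01608/0.02738 ≈ 0.59; interference = 1 − 0.59 = 0.41.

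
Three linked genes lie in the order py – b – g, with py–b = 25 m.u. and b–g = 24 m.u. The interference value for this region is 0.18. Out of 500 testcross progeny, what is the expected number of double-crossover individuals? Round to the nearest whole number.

Map distances give recombination frequencies of 0.250 and 0.240 for the two intervals.
With interference 0.18 (so coincidence = 0.82), expected double-crossover frequency = 0.250 × 0.240 × 0.82 = 0.04920.
Expected number = 0.04920 × 500 = 24.60 ≈ 25.

25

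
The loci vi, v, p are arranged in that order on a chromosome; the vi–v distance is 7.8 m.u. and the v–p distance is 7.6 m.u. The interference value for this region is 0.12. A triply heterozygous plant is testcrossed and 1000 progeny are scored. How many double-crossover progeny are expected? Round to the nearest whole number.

5

Map distances give recombination frequencies of 0.078 and 0.076 for the two intervals.
With interference 0.12 (so coincidence = 0.88), expected double-crossover frequency = 0.078 × 0.076 × 0.88 = 0.00522.
Expected number = 0.00522 × 1000 = 5.22 ≈ 5.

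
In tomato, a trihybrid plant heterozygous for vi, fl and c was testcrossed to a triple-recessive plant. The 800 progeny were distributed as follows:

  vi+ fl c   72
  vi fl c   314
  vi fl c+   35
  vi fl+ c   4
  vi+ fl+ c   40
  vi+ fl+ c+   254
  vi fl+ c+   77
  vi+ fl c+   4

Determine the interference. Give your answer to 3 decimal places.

The two most frequent reciprocal classes, vi+ fl+ c+ and vi fl c, are the parental types, so the F1 was vi+ fl+ c+ / vi fl c.
The two rarest classes, vi+ fl c+ and vi fl+ c, are the double crossovers. Comparing them with the parentals, only the fl allele has switched, so fl is the middle locus and the order is vi – fl – c.
vi–fl: (149 + 8)/800 = 0.1963; fl–c: (75 + 8)/800 = 0.1037.
Expected DCO frequency = 0.1963 × 0.1037 ≈ 0.02036; observed = 8/800 ≈ 0.01000.
Coefficient of coincidence = 0.01000/0.02036 ≈ 0.491; interference = 1 − 0.491 = 0.509.

0.509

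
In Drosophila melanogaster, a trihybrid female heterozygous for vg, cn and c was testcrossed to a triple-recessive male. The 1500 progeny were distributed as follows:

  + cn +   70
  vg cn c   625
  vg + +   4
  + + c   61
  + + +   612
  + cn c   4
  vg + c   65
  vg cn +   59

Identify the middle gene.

vg

The two most frequent reciprocal classes, + + + and vg cn c, are the parental types, so the F1 was + + + / vg cn c.
The two rarest classes, vg + + and + cn c, are the double crossovers. Comparing them with the parentals, only the vg allele has switched, so vg is the middle locus and the order is cn – vg – c.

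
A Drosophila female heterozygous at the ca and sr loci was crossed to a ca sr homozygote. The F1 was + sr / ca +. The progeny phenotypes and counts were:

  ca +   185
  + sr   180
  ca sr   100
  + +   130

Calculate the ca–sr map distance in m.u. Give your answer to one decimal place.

38.7 m.u.

The recombinant classes are + + and ca sr: 130 + 100 = 230.
Recombination frequency = 230/595 = 0.3866 ≈ 38.7%, i.e. 38.7 m.u.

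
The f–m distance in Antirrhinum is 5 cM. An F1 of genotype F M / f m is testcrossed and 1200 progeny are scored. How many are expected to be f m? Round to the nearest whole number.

570

A map distance of 5 cM corresponds to a recombination frequency of 0.050.
The F1 is F M / f m, so f m is a parental gamete class with expected frequency (1 − r)/2 = 0.950/2 = 0.4750.
Expected number = 0.4750 × 1200 = 570.00 ≈ 570.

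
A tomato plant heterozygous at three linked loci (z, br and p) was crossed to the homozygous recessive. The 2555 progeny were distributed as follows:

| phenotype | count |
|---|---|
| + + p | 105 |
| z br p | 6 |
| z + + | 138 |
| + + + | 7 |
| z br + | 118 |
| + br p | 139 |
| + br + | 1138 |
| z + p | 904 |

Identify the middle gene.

br

The two most frequent reciprocal classes, + br + and z + p, are the parental types, so the F1 was + br + / z + p.
The two rarest classes, + + + and z br p, are the double crossovers. Comparing them with the parentals, only the br allele has switched, so br is the middle locus and the order is p – br – z.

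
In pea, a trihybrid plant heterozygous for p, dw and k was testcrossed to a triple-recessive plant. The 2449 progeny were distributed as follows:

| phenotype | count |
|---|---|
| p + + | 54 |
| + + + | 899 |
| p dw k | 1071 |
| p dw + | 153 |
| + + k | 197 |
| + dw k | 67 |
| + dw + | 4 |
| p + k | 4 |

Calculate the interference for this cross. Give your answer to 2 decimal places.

0.58

The two most frequent reciprocal classes, p dw k and + + +, are the parental types, so the F1 was p dw k / + + +.
The two rarest classes, p + k and + dw +, are the double crossovers. Comparing them with the parentals, only the dw allele has switched, so dw is the middle locus and the order is p – dw – k.
p–dw: (121 + 8)/2449 = 0.0527; dw–k: (350 + 8)/2449 = 0.1462.
Expected DCO frequency = 0.0527 × 0.1462 ≈ 0.00770; observed = 8/2449 ≈ 0.00327.
Coefficient of coincidence = 0.00327/0.00770 ≈ 0.42; interference = 1 − 0.42 = 0.58.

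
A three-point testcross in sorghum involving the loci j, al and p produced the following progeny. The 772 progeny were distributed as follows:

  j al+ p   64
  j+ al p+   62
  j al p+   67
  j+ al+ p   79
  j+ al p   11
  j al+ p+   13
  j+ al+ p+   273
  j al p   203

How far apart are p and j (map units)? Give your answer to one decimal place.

22.0 map units

The two most frequent reciprocal classes, j al p and j+ al+ p+, are the parental types, so the F1 was j al p / j+ al+ p+.
The two rarest classes, j+ al p and j al+ p+, are the double crossovers. Comparing them with the parentals, only the j allele has switched, so j is the middle locus and the order is al – j – p.
Crossovers in the j–p interval produce the single-crossover classes j al p+ and j+ al+ p (67 + 79 = 146) plus the double crossovers (24).
RF(j–p) = (146 + 24) / 772 = 170/772 = 0.2202 → 22.0 map units.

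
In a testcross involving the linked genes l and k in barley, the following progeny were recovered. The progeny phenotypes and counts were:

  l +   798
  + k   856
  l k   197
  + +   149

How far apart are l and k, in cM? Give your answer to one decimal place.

The two most frequent classes, + k (856) and l + (798), are the parental types, so the F1 was + k / l +.
The recombinant classes are + + and l k: 149 + 197 = 346.
Recombination frequency = 346/2000 = 0.1730 ≈ 17.3%, i.e. 17.3 cM.

17.3 cM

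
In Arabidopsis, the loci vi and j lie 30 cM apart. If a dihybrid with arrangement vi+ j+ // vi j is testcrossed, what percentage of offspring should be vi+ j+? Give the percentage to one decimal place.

A map distance of 30 cM corresponds to a recombination frequency of 0.300.
The F1 is vi+ j+ / vi j, so vi+ j+ is a parental gamete class with expected frequency (1 − r)/2 = 0.700/2 = 0.3500.
That is 0.3500 = 35.0% of the progeny.

35.0%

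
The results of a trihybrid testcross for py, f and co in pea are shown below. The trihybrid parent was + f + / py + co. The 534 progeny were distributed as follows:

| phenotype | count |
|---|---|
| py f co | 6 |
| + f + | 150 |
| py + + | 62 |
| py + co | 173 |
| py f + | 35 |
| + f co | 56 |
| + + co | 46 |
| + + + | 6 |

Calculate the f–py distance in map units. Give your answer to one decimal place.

17.4 map units

The two rarest classes, + + + and py f co, are the double crossovers. Comparing them with the parentals, only the f allele has switched, so f is the middle locus and the order is py – f – co.
Crossovers in the py–f interval produce the single-crossover classes py f + and + + co (35 + 46 = 81) plus the double crossovers (12).
RF(py–f) = (81 + 12) / 534 = 93/534 = 0.1742 → 17.4 map units.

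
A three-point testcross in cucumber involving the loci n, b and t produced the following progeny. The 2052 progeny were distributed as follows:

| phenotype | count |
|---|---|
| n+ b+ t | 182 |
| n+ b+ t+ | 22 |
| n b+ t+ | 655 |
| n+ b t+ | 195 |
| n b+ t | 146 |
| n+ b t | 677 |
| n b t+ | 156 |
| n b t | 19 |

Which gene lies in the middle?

n

The two most frequent reciprocal classes, n b+ t+ and n+ b t, are the parental types, so the F1 was n b+ t+ / n+ b t.
The two rarest classes, n+ b+ t+ and n b t, are the double crossovers. Comparing them with the parentals, only the n allele has switched, so n is the middle locus and the order is t – n – b.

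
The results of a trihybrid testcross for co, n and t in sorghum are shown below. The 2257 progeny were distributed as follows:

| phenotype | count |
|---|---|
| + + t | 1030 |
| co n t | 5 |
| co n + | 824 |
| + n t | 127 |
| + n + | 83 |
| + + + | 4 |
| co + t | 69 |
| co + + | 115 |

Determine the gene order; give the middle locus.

t

The two most frequent reciprocal classes, co n + and + + t, are the parental types, so the F1 was co n + / + + t.
The two rarest classes, co n t and + + +, are the double crossovers. Comparing them with the parentals, only the t allele has switched, so t is the middle locus and the order is co – t – n.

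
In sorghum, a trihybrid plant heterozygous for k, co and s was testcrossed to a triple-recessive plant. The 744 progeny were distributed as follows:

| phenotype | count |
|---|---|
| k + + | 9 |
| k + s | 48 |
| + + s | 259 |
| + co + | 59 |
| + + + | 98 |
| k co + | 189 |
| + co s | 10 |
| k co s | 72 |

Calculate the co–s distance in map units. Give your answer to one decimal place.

25.4 map units

The two most frequent reciprocal classes, k co + and + + s, are the parental types, so the F1 was k co + / + + s.
The two rarest classes, k + + and + co s, are the double crossovers. Comparing them with the parentals, only the co allele has switched, so co is the middle locus and the order is s – co – k.
Crossovers in the s–co interval produce the single-crossover classes k co s and + + + (72 + 98 = 170) plus the double crossovers (19).
RF(s–co) = (170 + 19) / 744 = 189/744 = 0.2540 → 25.4 map units.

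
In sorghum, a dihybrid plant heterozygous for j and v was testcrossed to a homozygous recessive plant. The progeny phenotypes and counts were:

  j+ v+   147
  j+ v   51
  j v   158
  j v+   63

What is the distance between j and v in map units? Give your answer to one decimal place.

The two most frequent classes, j+ v+ (147) and j v (158), are the parental types, so the F1 was j+ v+ / j v.
The recombinant classes are j+ v and j v+: 51 + 63 = 114.
Recombination frequency = 114/419 = 0.2721 ≈ 27.2%, i.e. 27.2 map units.

27.2 map units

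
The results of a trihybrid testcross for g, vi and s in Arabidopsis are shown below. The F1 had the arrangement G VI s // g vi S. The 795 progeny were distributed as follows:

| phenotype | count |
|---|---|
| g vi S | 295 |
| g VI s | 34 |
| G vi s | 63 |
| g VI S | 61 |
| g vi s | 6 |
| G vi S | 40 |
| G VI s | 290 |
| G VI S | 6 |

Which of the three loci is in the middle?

The two rarest classes, G VI S and g vi s, are the double crossovers. Comparing them with the parentals, only the s allele has switched, so s is the middle locus and the order is g – s – vi.

s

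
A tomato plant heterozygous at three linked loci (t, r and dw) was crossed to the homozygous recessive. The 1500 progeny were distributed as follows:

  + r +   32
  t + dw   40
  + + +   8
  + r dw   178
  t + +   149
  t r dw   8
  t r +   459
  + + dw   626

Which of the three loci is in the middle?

The two most frequent reciprocal classes, + + dw and t r +, are the parental types, so the F1 was + + dw / t r +.
The two rarest classes, + + + and t r dw, are the double crossovers. Comparing them with the parentals, only the dw allele has switched, so dw is the middle locus and the order is t – dw – r.

dw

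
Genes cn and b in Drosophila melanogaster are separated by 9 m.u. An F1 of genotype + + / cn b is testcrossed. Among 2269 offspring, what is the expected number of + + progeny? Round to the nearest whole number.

A map distance of 9 m.u. corresponds to a recombination frequency of 0.090.
The F1 is + + / cn b, so + + is a parental gamete class with expected frequency (1 − r)/2 = 0.910/2 = 0.4550.
Expected number = 0.4550 × 2269 = 1032.39 ≈ 1032.

1032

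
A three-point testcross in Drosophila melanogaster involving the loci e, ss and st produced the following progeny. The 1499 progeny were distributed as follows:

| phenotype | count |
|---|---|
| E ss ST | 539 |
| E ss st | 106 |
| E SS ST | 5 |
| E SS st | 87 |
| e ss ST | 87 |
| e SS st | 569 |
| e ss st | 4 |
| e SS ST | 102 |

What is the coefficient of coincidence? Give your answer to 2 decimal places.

0.34

The two most frequent reciprocal classes, E ss ST and e SS st, are the parental types, so the F1 was E ss ST / e SS st.
The two rarest classes, E SS ST and e ss st, are the double crossovers. Comparing them with the parentals, only the ss allele has switched, so ss is the middle locus and the order is st – ss – e.
st–ss: (208 + 9)/1499 = 0.1448; ss–e: (174 + 9)/1499 = 0.1221.
Expected DCO frequency = 0.1448 × 0.1221 ≈ 0.01768; observed = 9/1499 ≈ 0.00600.
Coefficient of coincidence = 0.00600/0.01768 ≈ 0.34.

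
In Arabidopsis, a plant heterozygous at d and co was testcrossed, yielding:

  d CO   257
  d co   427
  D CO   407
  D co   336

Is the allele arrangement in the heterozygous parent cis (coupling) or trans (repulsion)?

The two most frequent classes are D CO (407) and d co (427); these are the parental (non-recombinant) types.
So the F1 carried D CO on one chromosome and d co on the other — the recessive alleles are on the same chromosome (cis / coupling).

cis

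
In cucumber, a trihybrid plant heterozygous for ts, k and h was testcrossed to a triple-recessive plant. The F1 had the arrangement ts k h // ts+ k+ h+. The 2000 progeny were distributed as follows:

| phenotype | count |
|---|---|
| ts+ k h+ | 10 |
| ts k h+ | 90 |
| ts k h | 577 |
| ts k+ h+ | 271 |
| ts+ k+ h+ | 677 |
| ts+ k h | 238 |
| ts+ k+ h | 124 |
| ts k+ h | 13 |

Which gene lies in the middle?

The two rarest classes, ts k+ h and ts+ k h+, are the double crossovers. Comparing them with the parentals, only the k allele has switched, so k is the middle locus and the order is ts – k – h.

k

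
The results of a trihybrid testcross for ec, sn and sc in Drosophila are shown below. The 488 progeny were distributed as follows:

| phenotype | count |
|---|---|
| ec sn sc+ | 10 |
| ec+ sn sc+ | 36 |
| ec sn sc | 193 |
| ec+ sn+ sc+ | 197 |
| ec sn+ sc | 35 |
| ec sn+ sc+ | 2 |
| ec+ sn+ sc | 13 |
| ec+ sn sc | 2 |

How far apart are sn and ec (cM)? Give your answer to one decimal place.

The two most frequent reciprocal classes, ec+ sn+ sc+ and ec sn sc, are the parental types, so the F1 was ec+ sn+ sc+ / ec sn sc.
The two rarest classes, ec sn+ sc+ and ec+ sn sc, are the double crossovers. Comparing them with the parentals, only the ec allele has switched, so ec is the middle locus and the order is sc – ec – sn.
Crossovers in the ec–sn interval produce the single-crossover classes ec+ sn sc+ and ec sn+ sc (36 + 35 = 71) plus the double crossovers (4).
RF(ec–sn) = (71 + 4) / 488 = 75/488 = 0.1537 → 15.4 cM.

15.4 cM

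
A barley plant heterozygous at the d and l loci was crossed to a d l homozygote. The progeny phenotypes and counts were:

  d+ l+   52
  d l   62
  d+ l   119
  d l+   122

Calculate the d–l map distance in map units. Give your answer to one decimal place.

32.1 map units

The two most frequent classes, d+ l (119) and d l+ (122), are the parental types, so the F1 was d+ l / d l+.
The recombinant classes are d+ l+ and d l: 52 + 62 = 114.
Recombination frequency = 114/355 = 0.3211 ≈ 32.1%, i.e. 32.1 map units.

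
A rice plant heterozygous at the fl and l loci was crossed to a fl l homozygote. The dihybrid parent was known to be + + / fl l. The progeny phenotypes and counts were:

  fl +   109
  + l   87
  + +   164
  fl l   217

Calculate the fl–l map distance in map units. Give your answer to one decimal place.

34.0 map units

The recombinant classes are + l and fl +: 87 + 109 = 196.
Recombination frequency = 196/577 = 0.3397 ≈ 34.0%, i.e. 34.0 map units.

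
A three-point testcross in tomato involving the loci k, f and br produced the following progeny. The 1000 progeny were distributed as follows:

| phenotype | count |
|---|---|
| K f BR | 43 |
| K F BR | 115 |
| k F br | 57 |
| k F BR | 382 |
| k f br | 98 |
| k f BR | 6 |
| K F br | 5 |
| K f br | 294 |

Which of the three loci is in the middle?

f

The two most frequent reciprocal classes, k F BR and K f br, are the parental types, so the F1 was k F BR / K f br.
The two rarest classes, k f BR and K F br, are the double crossovers. Comparing them with the parentals, only the f allele has switched, so f is the middle locus and the order is k – f – br.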